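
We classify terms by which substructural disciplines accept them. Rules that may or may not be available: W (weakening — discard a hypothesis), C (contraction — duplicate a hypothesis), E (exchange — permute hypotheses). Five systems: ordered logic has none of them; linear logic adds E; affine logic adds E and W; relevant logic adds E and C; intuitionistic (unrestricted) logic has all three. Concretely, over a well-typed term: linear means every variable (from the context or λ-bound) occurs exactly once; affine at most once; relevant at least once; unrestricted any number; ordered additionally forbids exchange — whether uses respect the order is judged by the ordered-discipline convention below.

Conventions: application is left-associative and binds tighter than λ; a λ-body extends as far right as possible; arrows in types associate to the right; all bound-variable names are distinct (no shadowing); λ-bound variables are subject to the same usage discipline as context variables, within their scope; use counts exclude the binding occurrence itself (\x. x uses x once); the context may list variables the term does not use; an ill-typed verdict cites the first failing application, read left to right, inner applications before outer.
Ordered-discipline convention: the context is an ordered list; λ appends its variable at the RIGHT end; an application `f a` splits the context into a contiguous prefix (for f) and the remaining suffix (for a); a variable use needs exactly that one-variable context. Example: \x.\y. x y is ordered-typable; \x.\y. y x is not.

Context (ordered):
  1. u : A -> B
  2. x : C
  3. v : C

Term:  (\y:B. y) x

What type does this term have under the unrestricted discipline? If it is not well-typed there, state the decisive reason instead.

not well-typed under unrestricted — not simply typable
variable uses: u: 0×, x: 1×, v: 0×, y (bound): 1×
uses in reading order: y, x
typing: ill-typed: an application expects B but receives C
all disciplines: ordered ✗ | linear ✗ | affine ✗ | relevant ✗ | unrestricted ✗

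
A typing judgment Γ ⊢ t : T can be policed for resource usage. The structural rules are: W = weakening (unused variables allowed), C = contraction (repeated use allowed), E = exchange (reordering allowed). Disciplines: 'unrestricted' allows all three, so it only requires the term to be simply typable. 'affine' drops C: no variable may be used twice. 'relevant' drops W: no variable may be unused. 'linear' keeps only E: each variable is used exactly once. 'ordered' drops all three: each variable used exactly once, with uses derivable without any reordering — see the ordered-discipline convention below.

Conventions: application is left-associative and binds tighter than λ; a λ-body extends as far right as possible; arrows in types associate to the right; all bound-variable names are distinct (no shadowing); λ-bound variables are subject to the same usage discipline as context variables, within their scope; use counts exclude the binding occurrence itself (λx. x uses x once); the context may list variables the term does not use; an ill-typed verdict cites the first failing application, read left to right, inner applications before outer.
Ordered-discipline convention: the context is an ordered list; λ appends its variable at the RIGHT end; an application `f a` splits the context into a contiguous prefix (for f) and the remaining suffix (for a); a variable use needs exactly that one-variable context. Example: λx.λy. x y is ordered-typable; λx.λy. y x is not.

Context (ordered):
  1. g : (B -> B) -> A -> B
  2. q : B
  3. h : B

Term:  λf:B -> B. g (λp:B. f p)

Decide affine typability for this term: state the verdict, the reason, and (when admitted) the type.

yes — none of g, q, h, f, p used more than once; term : (B -> B) -> A -> B
usage: g: 1×; q: 0×; h: 0×; f (λ-bound): 1×; p (λ-bound): 1×
order of uses: g, f, p
typing: well-typed at (B -> B) -> A -> B
across the five disciplines: ordered ✗; linear ✗; affine ✓; relevant ✗; unrestricted ✓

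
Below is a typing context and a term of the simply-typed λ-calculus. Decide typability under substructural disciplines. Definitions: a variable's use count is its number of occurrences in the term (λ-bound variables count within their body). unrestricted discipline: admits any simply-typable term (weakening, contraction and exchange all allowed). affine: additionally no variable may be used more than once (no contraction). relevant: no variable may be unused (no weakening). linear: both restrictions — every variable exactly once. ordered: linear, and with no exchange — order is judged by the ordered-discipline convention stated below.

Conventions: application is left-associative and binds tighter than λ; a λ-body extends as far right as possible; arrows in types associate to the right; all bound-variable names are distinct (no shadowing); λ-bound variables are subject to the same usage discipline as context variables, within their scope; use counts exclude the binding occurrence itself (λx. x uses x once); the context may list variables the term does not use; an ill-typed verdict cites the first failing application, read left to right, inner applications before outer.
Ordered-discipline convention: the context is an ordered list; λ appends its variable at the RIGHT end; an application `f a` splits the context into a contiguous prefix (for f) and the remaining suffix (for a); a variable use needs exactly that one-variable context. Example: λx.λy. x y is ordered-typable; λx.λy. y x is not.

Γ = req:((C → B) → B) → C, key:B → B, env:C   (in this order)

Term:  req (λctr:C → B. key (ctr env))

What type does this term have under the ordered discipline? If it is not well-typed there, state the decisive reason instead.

not well-typed under ordered — use order req, key, ctr, env needs exchange
usage: req: 1×, key: 1×, env: 1×, ctr (bound): 1×
use order (left to right): req, key, ctr, env
typing: well-typed — term : C
across the five disciplines: ordered ✗ · linear ✓ · affine ✓ · relevant ✓ · unrestricted ✓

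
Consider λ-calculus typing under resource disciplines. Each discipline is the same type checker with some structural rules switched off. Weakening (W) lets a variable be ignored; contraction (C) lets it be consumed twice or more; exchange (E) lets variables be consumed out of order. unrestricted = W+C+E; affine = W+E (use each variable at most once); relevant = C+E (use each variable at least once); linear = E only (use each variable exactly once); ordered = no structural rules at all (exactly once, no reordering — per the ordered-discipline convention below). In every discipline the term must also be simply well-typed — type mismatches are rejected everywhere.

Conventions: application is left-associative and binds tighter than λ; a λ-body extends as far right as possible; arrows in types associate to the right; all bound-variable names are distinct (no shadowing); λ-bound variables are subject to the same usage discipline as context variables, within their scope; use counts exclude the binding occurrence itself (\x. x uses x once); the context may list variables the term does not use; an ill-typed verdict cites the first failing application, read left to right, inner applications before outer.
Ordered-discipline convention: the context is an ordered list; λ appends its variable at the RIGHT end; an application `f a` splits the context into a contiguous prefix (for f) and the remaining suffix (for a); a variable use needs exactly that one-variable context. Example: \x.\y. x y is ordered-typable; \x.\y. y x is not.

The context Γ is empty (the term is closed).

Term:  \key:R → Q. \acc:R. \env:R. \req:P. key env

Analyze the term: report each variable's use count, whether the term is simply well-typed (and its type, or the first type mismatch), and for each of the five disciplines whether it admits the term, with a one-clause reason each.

counts: key (λ-bound)=1; acc (λ-bound)=0; env (λ-bound)=1; req (λ-bound)=0
left-to-right use order: key, env
typing: well-typed — term : (R → Q) → R → R → P → Q
ordered: ✗ — unused: acc, req — weakening required
linear: ✗ — unused: acc, req — weakening required
affine: ✓ — at most one use each (key, acc, env, req)
relevant: ✗ — unused: acc, req — weakening required
unrestricted: ✓ — simply typable at (R → Q) → R → R → P → Q; W, C, E all held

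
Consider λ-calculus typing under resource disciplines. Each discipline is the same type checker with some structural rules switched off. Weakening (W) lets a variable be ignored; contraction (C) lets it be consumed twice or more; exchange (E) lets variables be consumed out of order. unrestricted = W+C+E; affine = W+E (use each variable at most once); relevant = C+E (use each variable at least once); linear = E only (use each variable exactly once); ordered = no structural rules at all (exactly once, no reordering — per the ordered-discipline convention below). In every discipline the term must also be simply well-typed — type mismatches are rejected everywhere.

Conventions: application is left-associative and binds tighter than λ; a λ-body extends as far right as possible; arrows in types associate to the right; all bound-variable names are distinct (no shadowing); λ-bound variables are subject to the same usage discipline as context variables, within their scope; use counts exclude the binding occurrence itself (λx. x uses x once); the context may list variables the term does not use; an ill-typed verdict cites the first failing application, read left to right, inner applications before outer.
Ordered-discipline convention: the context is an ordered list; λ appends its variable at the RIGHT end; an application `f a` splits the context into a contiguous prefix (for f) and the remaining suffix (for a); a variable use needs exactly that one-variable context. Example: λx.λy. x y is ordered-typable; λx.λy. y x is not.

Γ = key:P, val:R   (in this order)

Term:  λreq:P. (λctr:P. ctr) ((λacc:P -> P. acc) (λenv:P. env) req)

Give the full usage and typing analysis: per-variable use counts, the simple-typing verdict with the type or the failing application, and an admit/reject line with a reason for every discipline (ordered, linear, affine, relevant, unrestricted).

counts: key=0; val=0; req (bound)=1; ctr (bound)=1; acc (bound)=1; env (bound)=1
left-to-right use order: ctr, acc, env, req
typing: ✓ — P -> P
ordered ✗ (key, val never used (weakening))
linear ✗ (key, val never used (weakening))
affine ✓ (no duplicate uses among key, val, req, ctr, acc, env)
relevant ✗ (key, val never used (weakening))
unrestricted ✓ (well-typed at P -> P; no restrictions here)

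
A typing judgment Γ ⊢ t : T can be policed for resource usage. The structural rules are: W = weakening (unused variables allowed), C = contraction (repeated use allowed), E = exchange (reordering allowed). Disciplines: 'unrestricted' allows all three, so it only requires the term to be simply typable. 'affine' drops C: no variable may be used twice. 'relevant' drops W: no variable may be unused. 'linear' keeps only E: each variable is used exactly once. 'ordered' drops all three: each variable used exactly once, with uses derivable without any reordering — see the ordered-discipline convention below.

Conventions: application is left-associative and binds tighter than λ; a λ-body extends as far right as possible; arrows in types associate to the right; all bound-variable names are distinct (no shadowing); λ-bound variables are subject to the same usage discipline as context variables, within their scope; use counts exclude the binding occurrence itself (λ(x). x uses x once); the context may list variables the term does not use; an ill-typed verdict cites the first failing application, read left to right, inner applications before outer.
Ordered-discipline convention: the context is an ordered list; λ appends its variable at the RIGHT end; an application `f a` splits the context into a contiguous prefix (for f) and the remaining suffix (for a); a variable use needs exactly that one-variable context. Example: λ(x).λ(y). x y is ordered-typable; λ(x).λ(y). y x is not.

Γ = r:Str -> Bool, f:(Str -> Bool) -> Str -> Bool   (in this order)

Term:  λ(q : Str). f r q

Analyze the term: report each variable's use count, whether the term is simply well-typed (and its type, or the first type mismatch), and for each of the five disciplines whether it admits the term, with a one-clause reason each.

counts: r ×1; f ×1; q (bound) ×1
left-to-right use order: f, r, q
typing: the term checks, with type Str -> Bool
ordered ✗ (no ordered split (uses run f, r, q))
linear ✓ (single use per variable (r, f, q))
affine ✓ (none of r, f, q used more than once)
relevant ✓ (at least one use each (r, f, q))
unrestricted ✓ (typability at Str -> Bool is all that's needed)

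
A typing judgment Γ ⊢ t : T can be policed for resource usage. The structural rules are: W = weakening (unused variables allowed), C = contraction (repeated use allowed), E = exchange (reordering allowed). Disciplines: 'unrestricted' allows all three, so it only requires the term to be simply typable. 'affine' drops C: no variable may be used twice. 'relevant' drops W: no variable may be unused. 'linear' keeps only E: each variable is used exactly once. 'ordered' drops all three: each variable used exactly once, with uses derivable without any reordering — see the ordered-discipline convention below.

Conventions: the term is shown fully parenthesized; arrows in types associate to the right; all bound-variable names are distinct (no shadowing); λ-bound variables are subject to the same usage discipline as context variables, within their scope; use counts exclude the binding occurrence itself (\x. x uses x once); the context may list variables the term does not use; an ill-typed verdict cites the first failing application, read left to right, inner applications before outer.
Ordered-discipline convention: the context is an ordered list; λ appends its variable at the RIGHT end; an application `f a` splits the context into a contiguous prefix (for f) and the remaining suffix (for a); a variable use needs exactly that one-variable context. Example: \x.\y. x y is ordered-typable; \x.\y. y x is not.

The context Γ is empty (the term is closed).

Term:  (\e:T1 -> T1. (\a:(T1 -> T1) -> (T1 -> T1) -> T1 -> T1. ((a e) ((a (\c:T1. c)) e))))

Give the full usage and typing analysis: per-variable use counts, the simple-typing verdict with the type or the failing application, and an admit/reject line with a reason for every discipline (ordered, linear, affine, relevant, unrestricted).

counts: e (bound): 2×; a (bound): 2×; c (bound): 1×
left-to-right use order: a, e, a, c, e
typing: ✓ — (T1 -> T1) -> ((T1 -> T1) -> (T1 -> T1) -> T1 -> T1) -> T1 -> T1
ordered: ✗ — uses contraction: e ×2, a ×2
linear: ✗ — uses contraction: e ×2, a ×2
affine: ✗ — uses contraction: e ×2, a ×2
relevant: ✓ — e, a, c: all used, weakening unneeded
unrestricted: ✓ — well-typed at (T1 -> T1) -> ((T1 -> T1) -> (T1 -> T1) -> T1 -> T1) -> T1 -> T1; no restrictions here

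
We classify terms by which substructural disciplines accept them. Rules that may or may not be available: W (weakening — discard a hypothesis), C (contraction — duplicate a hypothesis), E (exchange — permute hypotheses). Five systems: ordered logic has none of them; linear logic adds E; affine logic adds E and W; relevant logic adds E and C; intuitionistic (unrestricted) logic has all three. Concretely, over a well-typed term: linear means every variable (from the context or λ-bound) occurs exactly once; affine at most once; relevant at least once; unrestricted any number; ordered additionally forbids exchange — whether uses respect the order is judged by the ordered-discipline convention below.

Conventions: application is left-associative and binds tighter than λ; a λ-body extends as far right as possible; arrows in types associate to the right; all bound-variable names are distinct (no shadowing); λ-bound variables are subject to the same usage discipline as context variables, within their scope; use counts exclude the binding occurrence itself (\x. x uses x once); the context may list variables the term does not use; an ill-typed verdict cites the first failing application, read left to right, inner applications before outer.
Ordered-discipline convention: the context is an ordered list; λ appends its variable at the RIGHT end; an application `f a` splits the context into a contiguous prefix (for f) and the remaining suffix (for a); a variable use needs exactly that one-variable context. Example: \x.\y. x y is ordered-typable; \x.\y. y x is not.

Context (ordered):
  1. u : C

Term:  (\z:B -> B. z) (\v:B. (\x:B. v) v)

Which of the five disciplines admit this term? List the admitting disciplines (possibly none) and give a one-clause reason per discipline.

admitted by: unrestricted
use counts: u: 0×, z (bound): 1×, v (bound): 2×, x (bound): 0×
left-to-right use order: z, v, v
typing: the term checks, with type B -> B
ordered: ✗, needs contraction — v ×2; u, x never used (weakening)
linear: ✗, needs contraction — v ×2; u, x never used (weakening)
affine: ✗, needs contraction — v ×2
relevant: ✗, u, x never used (weakening)
unrestricted: ✓, simply typable at B -> B; W, C, E all held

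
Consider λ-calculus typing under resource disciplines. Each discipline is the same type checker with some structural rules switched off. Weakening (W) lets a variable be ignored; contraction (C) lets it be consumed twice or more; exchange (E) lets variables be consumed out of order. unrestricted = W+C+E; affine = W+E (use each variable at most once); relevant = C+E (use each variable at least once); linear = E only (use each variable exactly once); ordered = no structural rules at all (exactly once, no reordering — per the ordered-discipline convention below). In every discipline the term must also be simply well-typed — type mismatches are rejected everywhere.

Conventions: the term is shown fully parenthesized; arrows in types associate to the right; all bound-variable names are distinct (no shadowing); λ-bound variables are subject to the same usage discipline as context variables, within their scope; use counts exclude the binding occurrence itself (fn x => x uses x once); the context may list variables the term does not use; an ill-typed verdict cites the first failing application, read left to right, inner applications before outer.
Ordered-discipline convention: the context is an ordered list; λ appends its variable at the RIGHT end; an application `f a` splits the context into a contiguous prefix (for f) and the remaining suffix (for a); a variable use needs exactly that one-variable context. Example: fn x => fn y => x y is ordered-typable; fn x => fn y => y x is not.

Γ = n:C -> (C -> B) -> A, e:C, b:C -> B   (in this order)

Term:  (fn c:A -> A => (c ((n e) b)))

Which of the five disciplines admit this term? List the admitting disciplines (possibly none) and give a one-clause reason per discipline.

accepted by: linear, affine, relevant, unrestricted
counts: n: 1; e: 1; b: 1; c [bound]: 1
use order (left to right): c, n, e, b
typing: well-typed at (A -> A) -> A
ordered ✗ (no ordered split (uses run c, n, e, b))
linear ✓ (exactly-once usage across n, e, b, c)
affine ✓ (none of n, e, b, c used more than once)
relevant ✓ (at least one use each (n, e, b, c))
unrestricted ✓ (simply typable at (A -> A) -> A; W, C, E all held)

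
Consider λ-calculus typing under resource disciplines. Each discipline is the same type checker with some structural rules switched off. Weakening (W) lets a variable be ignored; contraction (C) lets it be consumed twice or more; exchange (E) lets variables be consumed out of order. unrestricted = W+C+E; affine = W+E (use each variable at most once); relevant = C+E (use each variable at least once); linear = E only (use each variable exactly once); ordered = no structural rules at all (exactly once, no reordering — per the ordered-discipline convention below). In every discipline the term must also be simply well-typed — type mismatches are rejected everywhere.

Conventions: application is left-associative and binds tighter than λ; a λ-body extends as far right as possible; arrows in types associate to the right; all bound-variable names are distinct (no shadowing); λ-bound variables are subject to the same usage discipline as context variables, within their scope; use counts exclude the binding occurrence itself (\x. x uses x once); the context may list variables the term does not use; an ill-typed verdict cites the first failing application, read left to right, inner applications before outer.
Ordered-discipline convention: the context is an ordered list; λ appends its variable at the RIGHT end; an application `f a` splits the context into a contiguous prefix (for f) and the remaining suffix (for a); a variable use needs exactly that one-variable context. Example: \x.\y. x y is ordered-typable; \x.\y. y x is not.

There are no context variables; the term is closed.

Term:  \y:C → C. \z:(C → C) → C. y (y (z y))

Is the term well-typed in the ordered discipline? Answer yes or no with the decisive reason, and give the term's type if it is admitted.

no — uses contraction: y ×3
counts: y (bound): 3, z (bound): 1
left-to-right use order: y, y, z, y
typing: well-typed — term : (C → C) → ((C → C) → C) → C
across the five disciplines: ordered ✗, linear ✗, affine ✗, relevant ✓, unrestricted ✓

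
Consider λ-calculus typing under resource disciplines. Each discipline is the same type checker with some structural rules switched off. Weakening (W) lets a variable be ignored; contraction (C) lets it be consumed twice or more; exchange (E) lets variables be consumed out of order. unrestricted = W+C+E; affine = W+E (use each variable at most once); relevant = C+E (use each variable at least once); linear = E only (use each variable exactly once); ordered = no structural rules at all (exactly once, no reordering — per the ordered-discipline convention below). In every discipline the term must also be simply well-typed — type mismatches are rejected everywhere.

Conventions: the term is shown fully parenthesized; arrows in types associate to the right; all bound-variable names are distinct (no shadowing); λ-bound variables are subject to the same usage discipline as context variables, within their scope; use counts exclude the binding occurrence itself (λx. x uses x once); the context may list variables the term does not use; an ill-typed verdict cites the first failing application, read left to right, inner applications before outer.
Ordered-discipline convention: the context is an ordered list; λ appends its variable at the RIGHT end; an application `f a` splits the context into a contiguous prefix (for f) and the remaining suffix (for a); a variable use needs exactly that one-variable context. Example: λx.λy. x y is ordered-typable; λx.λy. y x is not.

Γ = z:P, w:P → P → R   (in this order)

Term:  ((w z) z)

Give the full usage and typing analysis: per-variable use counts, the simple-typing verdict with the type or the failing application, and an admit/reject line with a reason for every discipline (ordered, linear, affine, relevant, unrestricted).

usage: z=2, w=1
use order (left to right): w, z, z
typing: well-typed — term : R
ordered ✗ (repeated use of z ×2)
linear ✗ (repeated use of z ×2)
affine ✗ (repeated use of z ×2)
relevant ✓ (at least one use each (z, w))
unrestricted ✓ (typability at R is all that's needed)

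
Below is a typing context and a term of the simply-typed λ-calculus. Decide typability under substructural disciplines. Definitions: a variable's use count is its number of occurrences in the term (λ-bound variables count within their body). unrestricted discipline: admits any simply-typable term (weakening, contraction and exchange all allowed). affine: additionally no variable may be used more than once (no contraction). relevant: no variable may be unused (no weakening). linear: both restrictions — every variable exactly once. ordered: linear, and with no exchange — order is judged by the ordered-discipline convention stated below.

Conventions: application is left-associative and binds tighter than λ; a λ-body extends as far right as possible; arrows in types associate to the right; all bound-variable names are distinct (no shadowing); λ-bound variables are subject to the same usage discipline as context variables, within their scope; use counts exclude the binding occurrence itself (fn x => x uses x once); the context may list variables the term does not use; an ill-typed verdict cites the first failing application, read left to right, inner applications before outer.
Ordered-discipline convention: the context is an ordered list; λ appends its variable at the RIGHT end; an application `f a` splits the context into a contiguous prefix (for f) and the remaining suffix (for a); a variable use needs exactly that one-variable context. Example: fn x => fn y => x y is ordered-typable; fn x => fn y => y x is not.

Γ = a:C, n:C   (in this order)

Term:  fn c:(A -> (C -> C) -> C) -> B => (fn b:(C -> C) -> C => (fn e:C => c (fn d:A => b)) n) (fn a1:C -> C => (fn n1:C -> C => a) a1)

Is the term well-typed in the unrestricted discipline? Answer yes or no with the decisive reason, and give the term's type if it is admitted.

yes — type-checks (((A -> (C -> C) -> C) -> B) -> B) and nothing is barred; term : ((A -> (C -> C) -> C) -> B) -> B
use counts: a ×1, n ×1, c (λ-bound) ×1, b (λ-bound) ×1, e (λ-bound) ×0, d (λ-bound) ×0, a1 (λ-bound) ×1, n1 (λ-bound) ×0
use order (left to right): c, b, n, a, a1
typing: ✓ — ((A -> (C -> C) -> C) -> B) -> B
across the five disciplines: ordered ✗, linear ✗, affine ✓, relevant ✗, unrestricted ✓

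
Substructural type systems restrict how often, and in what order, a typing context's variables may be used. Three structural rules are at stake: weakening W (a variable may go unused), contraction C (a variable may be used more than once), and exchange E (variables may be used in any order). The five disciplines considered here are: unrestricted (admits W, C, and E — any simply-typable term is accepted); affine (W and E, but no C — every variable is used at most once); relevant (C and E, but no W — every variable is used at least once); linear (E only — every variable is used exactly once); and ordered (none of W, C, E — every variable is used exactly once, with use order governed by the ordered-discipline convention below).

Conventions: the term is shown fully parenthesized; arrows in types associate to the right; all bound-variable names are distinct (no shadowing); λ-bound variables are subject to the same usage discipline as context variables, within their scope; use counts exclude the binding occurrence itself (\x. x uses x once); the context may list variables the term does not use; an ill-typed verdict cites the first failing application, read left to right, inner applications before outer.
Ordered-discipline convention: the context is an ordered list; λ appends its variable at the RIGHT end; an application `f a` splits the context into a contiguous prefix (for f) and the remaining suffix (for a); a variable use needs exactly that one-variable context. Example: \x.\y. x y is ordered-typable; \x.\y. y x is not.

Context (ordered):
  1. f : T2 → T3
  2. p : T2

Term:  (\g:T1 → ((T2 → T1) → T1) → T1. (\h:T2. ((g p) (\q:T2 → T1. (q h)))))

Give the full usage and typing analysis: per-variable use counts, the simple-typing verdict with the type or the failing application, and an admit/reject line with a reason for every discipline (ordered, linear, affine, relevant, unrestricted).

usage: f ×0, p ×1, g (bound) ×1, h (bound) ×1, q (bound) ×1
left-to-right use order: g, p, q, h
typing: ill-typed: a function awaiting T1 gets T2
ordered: ✗ — the type mismatch rejects it
linear: ✗ — not simply typable
affine: ✗ — fails simple typing
relevant: ✗ — a type mismatch blocks all five
unrestricted: ✗ — the type mismatch rejects it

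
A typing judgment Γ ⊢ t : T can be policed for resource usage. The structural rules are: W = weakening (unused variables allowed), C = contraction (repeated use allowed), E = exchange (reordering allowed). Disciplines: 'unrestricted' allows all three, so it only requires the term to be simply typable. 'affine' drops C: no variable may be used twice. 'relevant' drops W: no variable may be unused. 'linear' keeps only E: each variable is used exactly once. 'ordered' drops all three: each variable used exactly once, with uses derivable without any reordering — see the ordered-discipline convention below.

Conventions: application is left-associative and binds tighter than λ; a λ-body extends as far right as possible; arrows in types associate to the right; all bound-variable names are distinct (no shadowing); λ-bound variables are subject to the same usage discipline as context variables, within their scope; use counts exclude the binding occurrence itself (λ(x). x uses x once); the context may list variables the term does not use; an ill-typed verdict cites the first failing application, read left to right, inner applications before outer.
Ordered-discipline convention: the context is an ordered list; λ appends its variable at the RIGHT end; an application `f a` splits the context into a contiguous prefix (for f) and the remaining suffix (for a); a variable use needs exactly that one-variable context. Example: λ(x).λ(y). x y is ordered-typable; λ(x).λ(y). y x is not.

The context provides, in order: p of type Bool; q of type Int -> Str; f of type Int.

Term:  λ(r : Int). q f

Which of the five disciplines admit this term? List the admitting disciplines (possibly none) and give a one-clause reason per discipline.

accepted by: affine, unrestricted
use counts: p=0; q=1; f=1; r (λ-bound)=0
use order (left to right): q, f
typing: ✓ — Int -> Str
ordered: ✗ — needs weakening: p, r unused
linear: ✗ — needs weakening: p, r unused
affine: ✓ — p, q, f, r: no repeats, contraction unneeded
relevant: ✗ — needs weakening: p, r unused
unrestricted: ✓ — well-typed at Int -> Str; no restrictions here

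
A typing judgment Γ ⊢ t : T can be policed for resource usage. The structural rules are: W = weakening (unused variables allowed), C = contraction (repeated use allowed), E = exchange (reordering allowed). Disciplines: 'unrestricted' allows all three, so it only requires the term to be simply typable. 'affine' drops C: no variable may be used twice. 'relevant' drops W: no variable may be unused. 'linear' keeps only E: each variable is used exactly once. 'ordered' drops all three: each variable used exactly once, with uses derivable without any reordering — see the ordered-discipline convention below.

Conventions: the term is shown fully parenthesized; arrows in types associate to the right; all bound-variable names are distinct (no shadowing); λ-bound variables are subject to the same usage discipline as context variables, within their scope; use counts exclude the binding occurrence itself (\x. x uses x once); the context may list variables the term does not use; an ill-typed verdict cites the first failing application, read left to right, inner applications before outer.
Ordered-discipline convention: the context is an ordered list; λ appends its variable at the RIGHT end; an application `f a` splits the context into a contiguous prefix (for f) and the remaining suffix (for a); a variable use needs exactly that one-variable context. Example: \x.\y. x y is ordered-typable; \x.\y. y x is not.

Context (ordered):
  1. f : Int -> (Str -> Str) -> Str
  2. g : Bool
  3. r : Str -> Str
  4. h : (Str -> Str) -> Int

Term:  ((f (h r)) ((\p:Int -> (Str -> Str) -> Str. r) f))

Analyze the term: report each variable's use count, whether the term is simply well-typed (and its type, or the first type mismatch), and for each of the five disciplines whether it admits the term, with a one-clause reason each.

counts: f=2, g=0, r=2, h=1, p (λ-bound)=0
use order (left to right): f, h, r, r, f
typing: the term checks, with type Str
ordered: ✗ — repeated use of f ×2, r ×2; unused: g, p — weakening required
linear: ✗ — repeated use of f ×2, r ×2; unused: g, p — weakening required
affine: ✗ — repeated use of f ×2, r ×2
relevant: ✗ — unused: g, p — weakening required
unrestricted: ✓ — simply typable at Str; W, C, E all held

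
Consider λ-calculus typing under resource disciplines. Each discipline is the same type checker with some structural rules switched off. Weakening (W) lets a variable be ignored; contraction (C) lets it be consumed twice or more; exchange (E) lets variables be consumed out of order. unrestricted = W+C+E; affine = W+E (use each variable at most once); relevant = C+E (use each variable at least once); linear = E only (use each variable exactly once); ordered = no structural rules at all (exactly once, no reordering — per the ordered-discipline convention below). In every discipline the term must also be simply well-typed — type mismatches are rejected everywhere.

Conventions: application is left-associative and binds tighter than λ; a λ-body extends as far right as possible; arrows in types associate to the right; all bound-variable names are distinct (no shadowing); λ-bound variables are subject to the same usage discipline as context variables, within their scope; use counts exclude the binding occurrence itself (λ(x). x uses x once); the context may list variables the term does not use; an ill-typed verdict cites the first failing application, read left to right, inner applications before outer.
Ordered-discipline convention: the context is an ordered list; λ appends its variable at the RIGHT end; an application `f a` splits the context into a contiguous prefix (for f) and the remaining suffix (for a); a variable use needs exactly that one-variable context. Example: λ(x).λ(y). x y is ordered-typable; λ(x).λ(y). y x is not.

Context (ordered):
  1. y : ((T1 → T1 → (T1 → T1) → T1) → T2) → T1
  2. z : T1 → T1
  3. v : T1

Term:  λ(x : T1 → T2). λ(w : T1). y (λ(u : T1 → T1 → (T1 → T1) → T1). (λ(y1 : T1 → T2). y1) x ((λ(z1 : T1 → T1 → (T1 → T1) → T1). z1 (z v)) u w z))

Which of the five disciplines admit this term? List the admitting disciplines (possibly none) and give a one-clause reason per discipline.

admitting disciplines: relevant, unrestricted
counts: y: 1; z: 2; v: 1; x (bound): 1; w (bound): 1; u (bound): 1; y1 (bound): 1; z1 (bound): 1
uses in reading order: y, y1, x, z1, z, v, u, w, z
typing: the term checks, with type (T1 → T2) → T1 → T1
ordered ✗ (needs contraction — z ×2)
linear ✗ (needs contraction — z ×2)
affine ✗ (needs contraction — z ×2)
relevant ✓ (every one of y, z, v, x, w, u, y1, z1 appears)
unrestricted ✓ (typability at (T1 → T2) → T1 → T1 is all that's needed)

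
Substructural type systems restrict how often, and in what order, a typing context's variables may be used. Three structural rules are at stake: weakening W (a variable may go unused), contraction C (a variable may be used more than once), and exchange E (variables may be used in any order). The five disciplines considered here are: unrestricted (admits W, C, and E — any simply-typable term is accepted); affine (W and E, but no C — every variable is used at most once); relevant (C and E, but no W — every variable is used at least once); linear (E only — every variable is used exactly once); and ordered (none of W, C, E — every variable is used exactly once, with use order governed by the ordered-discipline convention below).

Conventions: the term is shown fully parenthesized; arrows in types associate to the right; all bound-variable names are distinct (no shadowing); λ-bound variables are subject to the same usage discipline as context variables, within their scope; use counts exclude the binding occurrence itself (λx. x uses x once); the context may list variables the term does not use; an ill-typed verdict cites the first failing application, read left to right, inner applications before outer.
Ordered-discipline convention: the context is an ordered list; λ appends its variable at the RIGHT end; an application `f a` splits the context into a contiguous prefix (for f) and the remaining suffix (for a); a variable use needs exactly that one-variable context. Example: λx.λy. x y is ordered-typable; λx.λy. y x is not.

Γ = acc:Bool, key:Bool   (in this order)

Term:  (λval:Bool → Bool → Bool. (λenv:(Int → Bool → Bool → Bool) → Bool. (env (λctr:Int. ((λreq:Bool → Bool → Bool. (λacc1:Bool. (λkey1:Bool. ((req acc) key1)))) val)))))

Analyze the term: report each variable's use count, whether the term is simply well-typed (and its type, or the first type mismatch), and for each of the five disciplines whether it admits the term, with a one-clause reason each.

counts: acc: 1, key: 0, val (λ-bound): 1, env (λ-bound): 1, ctr (λ-bound): 0, req (λ-bound): 1, acc1 (λ-bound): 0, key1 (λ-bound): 1
order of uses: env, req, acc, key1, val
typing: well-typed at (Bool → Bool → Bool) → ((Int → Bool → Bool → Bool) → Bool) → Bool
ordered: ✗, needs weakening: key, ctr, acc1 unused
linear: ✗, needs weakening: key, ctr, acc1 unused
affine: ✓, none of acc, key, val, env, ctr, req, acc1, key1 used more than once
relevant: ✗, needs weakening: key, ctr, acc1 unused
unrestricted: ✓, simply typable at (Bool → Bool → Bool) → ((Int → Bool → Bool → Bool) → Bool) → Bool; W, C, E all held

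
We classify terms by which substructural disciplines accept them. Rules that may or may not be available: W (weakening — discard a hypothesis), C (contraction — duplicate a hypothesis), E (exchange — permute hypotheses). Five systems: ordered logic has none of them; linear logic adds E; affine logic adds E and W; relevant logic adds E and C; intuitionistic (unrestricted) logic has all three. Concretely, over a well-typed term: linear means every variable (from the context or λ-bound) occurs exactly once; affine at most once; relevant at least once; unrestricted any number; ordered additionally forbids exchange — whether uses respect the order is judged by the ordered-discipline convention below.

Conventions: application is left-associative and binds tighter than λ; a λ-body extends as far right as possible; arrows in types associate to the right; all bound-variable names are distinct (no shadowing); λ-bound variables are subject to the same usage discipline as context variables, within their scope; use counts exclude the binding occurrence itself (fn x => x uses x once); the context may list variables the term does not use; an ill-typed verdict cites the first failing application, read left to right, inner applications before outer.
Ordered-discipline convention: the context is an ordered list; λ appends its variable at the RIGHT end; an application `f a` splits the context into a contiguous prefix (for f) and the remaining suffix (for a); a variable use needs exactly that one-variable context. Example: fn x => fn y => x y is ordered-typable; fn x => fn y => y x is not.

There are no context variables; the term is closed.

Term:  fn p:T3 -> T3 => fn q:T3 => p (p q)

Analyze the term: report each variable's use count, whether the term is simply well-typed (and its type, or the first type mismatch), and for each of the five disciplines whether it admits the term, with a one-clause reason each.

use counts: p (bound): 2, q (bound): 1
uses in reading order: p, p, q
typing: well-typed — term : (T3 -> T3) -> T3 -> T3
ordered ✗ (needs contraction — p ×2)
linear ✗ (needs contraction — p ×2)
affine ✗ (needs contraction — p ×2)
relevant ✓ (p, q: all used, weakening unneeded)
unrestricted ✓ (simply typable at (T3 -> T3) -> T3 -> T3; W, C, E all held)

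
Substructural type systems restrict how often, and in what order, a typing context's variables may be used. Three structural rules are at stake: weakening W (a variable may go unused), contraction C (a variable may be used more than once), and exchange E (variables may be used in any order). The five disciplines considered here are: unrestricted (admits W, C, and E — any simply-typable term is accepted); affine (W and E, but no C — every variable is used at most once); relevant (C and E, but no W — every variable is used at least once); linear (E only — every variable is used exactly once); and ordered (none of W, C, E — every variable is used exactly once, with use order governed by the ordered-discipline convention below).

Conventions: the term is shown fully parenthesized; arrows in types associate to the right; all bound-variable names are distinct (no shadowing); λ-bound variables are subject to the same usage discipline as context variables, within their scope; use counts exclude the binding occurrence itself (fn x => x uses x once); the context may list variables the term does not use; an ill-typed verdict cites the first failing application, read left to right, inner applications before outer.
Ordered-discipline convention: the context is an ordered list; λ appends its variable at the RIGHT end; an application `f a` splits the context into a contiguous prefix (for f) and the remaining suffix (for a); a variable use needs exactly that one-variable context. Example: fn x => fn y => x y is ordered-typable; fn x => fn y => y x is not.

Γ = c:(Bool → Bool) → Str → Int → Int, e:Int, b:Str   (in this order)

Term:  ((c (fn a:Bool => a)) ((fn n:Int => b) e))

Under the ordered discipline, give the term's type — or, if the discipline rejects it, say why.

not well-typed under ordered — n never used (weakening)
variable uses: c: 1; e: 1; b: 1; a (λ-bound): 1; n (λ-bound): 0
left-to-right use order: c, a, b, e
typing: the term checks, with type Int → Int
per-discipline verdicts: ordered ✗ | linear ✗ | affine ✓ | relevant ✗ | unrestricted ✓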